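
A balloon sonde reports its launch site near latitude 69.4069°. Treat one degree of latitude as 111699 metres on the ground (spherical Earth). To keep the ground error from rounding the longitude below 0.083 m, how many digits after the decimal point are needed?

At 69.4069° one degree of longitude covers 111699 × cos 69.4069° ≈ 111699 × 0.3517 ≈ 39287.8 m.
With N decimal places the half-ulp bound is 0.5·10⁻ᴺ°, or 0.5·10⁻ᴺ × 39287.8 m on the ground.
Need 0.5 × 39287.8 × 10⁻ᴺ ≤ 0.083 → 10⁻ᴺ ≤ 4.225e-06, so N ≥ 5.37.
N = 5 would give 0.196 m (too coarse); N = 6 gives 0.0196 m ≤ 0.083 m.

6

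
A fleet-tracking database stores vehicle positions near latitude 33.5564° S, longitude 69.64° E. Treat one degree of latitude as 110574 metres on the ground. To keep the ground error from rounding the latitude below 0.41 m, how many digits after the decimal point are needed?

One degree of latitude covers 110574 m.
Rounding to N decimal places gives at most 0.5 × 10⁻ᴺ degrees of error, i.e. 0.5 × 10⁻ᴺ × 110574 m.
Setting 55287 × 10⁻ᴺ ≤ 0.41 gives 10ᴺ ≥ 1.348e+05, i.e. N ≥ 5.13.
At 5 places the error can reach 0.553 m, but 6 places keeps it to 0.0553 m.

6 decimal places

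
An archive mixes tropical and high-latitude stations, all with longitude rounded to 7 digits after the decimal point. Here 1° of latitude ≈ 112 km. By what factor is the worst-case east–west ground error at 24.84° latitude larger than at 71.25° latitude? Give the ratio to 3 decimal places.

Rounding to 7 decimal places leaves the longitude within ±5e-08° of the true value.
Error at 24.84° = 5e-08° × 112000 × cos 24.84° ≈ 0.0056 × 0.9075 = 0.0050819 m.
Error at 71.25° = 5e-08° × 112000 × cos 71.25° ≈ 0.0056 × 0.3214 = 0.0018001 m.
The ratio reduces to cos 24.84° / cos 71.25° = 0.9075/0.3214 ≈ 2.8232.

2.823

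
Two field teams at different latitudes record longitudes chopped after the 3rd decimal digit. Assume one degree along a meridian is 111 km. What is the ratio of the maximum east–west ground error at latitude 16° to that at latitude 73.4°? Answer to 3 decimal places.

3.365

Truncating at 3 decimal places can drop up to a full unit in the last place, so the longitude may be off by as much as 0.001°.
Error at 16° = 0.001° × 111000 × cos 16° ≈ 111 × 0.9613 = 106.7 m.
At 73.4°: 0.001° × 111000 × cos 73.4° = 0.001 × 111000 × 0.2857 ≈ 31.711 m.
The ratio reduces to cos 16° / cos 73.4° = 0.9613/0.2857 ≈ 3.3647.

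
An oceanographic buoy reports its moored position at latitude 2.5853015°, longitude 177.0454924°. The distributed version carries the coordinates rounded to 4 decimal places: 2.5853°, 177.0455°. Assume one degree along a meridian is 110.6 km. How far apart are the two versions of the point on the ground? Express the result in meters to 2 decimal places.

The latitude changed by +0.0000015° and the longitude by -0.0000076°.
North–south shift: 0.0000015 × 110600 = 0.1659 m.
East–west at this latitude: -0.0000076° × 110600 × cos 2.5853° ≈ -0.0000076 × 110487 = -0.839704 m.
Distance: √(0.1659² + 0.839704²) ≈ 0.855936 m.

0.86 meters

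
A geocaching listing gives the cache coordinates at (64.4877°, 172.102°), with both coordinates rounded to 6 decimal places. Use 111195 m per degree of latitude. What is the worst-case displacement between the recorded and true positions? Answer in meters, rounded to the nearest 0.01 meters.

0.06 meters

Rounding to 6 decimal places leaves each coordinate within ±5e-07° of the true value.
N–S: 5e-07° × 111195 m/° = 0.0555975 m.
East–west component at 64.4877°: 5e-07° × 111195 × cos 64.4877° ≈ 5e-07 × 47892.2 ≈ 0.0239461 m.
Combining orthogonally: (0.0555975² + 0.0239461²)^½ ≈ 0.0605351 m.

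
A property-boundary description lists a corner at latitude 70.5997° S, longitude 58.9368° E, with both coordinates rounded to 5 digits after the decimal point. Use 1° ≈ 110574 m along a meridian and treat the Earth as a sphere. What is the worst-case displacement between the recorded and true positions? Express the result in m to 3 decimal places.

Rounding to 5 decimal places leaves each coordinate within ±5e-06° of the true value.
Latitude error → 5e-06 × 110574 = 0.55287 m along the meridian.
E–W at 70.5997°: 5e-06° × 110574 × cos 70.5997° = 5e-06 × 110574 × 0.3322 ≈ 0.183645 m.
Combining orthogonally: (0.55287² + 0.183645²)^½ ≈ 0.582572 m.

0.583 m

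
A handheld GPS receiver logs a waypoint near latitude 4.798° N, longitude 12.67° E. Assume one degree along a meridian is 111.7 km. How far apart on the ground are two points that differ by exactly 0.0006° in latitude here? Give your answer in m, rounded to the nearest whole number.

67 m

0.0006° × 111700 m/° = 67.02 m.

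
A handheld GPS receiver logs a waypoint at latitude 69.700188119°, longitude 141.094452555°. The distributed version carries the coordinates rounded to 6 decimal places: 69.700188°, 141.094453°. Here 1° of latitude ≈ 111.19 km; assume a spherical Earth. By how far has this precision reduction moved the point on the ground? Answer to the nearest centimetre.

The latitude changed by +0.000000119° and the longitude by -0.000000445°.
North–south shift: 0.000000119 × 111190 = 0.0132316 m.
East–west at this latitude: -0.000000445° × 111190 × cos 69.7002° ≈ -0.000000445 × 38575.4 = -0.0171661 m.
Hypotenuse of the two orthogonal shifts: √(0.0132316² + 0.0171661²) = 0.0216737 m.
That is 0.0216737 m = 2.1674 cm.

2 centimetres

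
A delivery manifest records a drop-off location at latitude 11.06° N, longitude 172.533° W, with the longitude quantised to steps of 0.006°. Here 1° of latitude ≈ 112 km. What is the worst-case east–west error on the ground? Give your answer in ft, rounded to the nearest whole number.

With a 0.006° grid the true value lies within half a step, ±0.006°/2 = ±0.003°, of the stored one.
Parallels shrink by cos φ, so at 11.06° a degree of longitude is 112000 × 0.9814 ≈ 109920 m.
East–west error: 0.003° × 109920 m/° ≈ 329.759 m.
Converting: 329.759 m × 3.2808 ft/m ≈ 1081.9 ft.

1082 ft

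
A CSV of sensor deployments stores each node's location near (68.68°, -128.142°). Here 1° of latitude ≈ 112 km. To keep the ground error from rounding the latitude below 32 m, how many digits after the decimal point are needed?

4 decimal places

One degree of latitude covers 112000 m.
Rounding to N decimal places gives at most 0.5 × 10⁻ᴺ degrees of error, i.e. 0.5 × 10⁻ᴺ × 112000 m.
Setting 56000 × 10⁻ᴺ ≤ 32 gives 10ᴺ ≥ 1750, i.e. N ≥ 3.24.
So 4 decimal places suffice (5.6 m); 3 would allow up to 56 m.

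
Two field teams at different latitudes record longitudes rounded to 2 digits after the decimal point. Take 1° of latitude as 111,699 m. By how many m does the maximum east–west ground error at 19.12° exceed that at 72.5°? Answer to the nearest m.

Rounding to 2 decimal places leaves the longitude within ±0.005° of the true value.
Error at 19.12° = 0.005° × 111699 × cos 19.12° ≈ 558.5 × 0.9448 = 527.69 m.
At 72.5°: 0.005° × 111699 × cos 72.5° = 0.005 × 111699 × 0.3007 ≈ 167.94 m.
So the lower-latitude error exceeds the higher by 527.69 − 167.94 = 359.74 m.

360 m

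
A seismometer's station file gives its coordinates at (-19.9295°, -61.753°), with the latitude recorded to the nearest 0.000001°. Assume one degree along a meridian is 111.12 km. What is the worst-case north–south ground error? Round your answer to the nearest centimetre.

Rounding to 6 decimal places leaves the latitude within ±5e-07° of the true value.
Along the meridian that is 5e-07° × 111120 m/° = 0.05556 m.
That is 0.05556 m = 5.556 cm.

6 centimetres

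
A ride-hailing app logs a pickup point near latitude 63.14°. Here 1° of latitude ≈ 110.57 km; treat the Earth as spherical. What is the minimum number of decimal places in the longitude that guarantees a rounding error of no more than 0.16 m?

At 63.14° one degree of longitude covers 110570 × cos 63.14° ≈ 110570 × 0.4518 ≈ 49956.9 m.
With N decimal places the half-ulp bound is 0.5·10⁻ᴺ°, or 0.5·10⁻ᴺ × 49956.9 m on the ground.
Need 0.5 × 49956.9 × 10⁻ᴺ ≤ 0.16 → 10⁻ᴺ ≤ 6.406e-06, so N ≥ 5.19.
At 5 places the error can reach 0.25 m, but 6 places keeps it to 0.025 m.

6 decimal places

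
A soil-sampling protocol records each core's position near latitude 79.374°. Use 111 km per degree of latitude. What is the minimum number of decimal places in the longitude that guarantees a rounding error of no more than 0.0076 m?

At 79.374° one degree of longitude covers 111000 × cos 79.374° ≈ 111000 × 0.1844 ≈ 20468.1 m.
Rounding to N decimal places gives at most 0.5 × 10⁻ᴺ degrees of error, i.e. 0.5 × 10⁻ᴺ × 20468.1 m.
Need 0.5 × 20468.1 × 10⁻ᴺ ≤ 0.0076 → 10⁻ᴺ ≤ 7.426e-07, so N ≥ 6.13.
N = 6 would give 0.0102 m (too coarse); N = 7 gives 0.00102 m ≤ 0.0076 m.

7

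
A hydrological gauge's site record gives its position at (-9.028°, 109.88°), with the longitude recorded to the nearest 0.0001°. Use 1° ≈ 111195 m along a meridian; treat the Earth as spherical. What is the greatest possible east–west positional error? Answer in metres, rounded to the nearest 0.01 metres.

Rounding to 4 decimal places leaves the longitude within ±5e-05° of the true value.
One degree of longitude at 9.028° is 111195 × cos 9.028° ≈ 111195 × 0.9876 = 109817 m.
So at most 5e-05° × 109817 ≈ 5.49087 m east–west.

5.49 metres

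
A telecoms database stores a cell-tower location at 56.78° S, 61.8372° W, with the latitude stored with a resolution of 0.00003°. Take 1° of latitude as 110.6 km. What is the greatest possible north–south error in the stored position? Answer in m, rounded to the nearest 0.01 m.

With a 0.00003° grid the true value lies within half a step, ±0.00003°/2 = ±1.5e-05°, of the stored one.
North–south distance: 1.5e-05° × 110600 m/° = 1.659 m.

1.66 m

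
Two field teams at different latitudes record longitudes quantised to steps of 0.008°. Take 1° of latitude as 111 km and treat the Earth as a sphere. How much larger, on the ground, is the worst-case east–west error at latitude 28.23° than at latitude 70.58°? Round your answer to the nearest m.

With a 0.008° grid the true value lies within half a step, ±0.008°/2 = ±0.004°, of the stored one.
Error at 28.23° = 0.004° × 111000 × cos 28.23° ≈ 444 × 0.8811 = 391.19 m.
At 70.58°: 0.004° × 111000 × cos 70.58° = 0.004 × 111000 × 0.3325 ≈ 147.63 m.
Difference: 391.19 − 147.63 = 243.56 m.

244 m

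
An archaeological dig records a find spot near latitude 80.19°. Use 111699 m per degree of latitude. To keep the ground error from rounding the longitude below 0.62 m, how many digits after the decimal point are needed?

At 80.19° one degree of longitude covers 111699 × cos 80.19° ≈ 111699 × 0.1704 ≈ 19031.4 m.
With N decimal places the half-ulp bound is 0.5·10⁻ᴺ°, or 0.5·10⁻ᴺ × 19031.4 m on the ground.
Setting 9515.72 × 10⁻ᴺ ≤ 0.62 gives 10ᴺ ≥ 1.535e+04, i.e. N ≥ 4.19.
So 5 decimal places suffice (0.0952 m); 4 would allow up to 0.952 m.

5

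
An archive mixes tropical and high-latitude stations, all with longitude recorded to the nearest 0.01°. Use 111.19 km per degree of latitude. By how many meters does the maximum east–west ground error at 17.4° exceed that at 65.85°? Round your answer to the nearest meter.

303 meters

Rounding to 2 decimal places leaves the longitude within ±0.005° of the true value.
At 17.4°: 0.005° × 111190 × cos 17.4° = 0.005 × 111190 × 0.9542 ≈ 530.51 m.
Error at 65.85° = 0.005° × 111190 × cos 65.85° ≈ 555.95 × 0.4091 = 227.45 m.
Difference: 530.51 − 227.45 = 303.06 m.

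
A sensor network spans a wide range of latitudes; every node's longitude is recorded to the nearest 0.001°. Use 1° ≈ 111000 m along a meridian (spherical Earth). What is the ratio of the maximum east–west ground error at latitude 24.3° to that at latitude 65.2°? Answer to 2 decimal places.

Rounding to 3 decimal places leaves the longitude within ±0.0005° of the true value.
Error at 24.3° = 0.0005° × 111000 × cos 24.3° ≈ 55.5 × 0.9114 = 50.583 m.
Error at 65.2° = 0.0005° × 111000 × cos 65.2° ≈ 55.5 × 0.4195 = 23.28 m.
Ratio: 50.583 / 23.28 = cos 24.3° / cos 65.2° ≈ 2.1728.

2.17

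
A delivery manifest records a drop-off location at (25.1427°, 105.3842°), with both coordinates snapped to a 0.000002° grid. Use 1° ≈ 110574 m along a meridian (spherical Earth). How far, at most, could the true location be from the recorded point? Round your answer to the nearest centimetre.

15 centimetres

With a 0.000002° grid the true value lies within half a step, ±0.000002°/2 = ±1e-06°, of the stored one.
Latitude error → 1e-06 × 110574 = 0.110574 m along the meridian.
Longitude error → 1e-06 × 110574 × cos 25.1427° = 1e-06 × 110574 × 0.9053 ≈ 0.100097 m.
Combining orthogonally: (0.110574² + 0.100097²)^½ ≈ 0.149151 m.
That is 0.149151 m = 14.915 cm.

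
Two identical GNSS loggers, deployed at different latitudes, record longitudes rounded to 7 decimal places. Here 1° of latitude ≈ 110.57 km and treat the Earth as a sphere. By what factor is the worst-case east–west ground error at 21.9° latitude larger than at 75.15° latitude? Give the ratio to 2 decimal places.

Rounding to 7 decimal places leaves the longitude within ±5e-08° of the true value.
Error at 21.9° = 5e-08° × 110570 × cos 21.9° ≈ 0.0055285 × 0.9278 = 0.0051295 m.
At 75.15°: 5e-08° × 110570 × cos 75.15° = 5e-08 × 110570 × 0.2563 ≈ 0.0014169 m.
The ratio reduces to cos 21.9° / cos 75.15° = 0.9278/0.2563 ≈ 3.6203.

3.62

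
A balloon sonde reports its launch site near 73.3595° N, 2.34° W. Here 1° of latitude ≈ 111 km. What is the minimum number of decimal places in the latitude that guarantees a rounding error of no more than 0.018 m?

One degree of latitude covers 111000 m.
N decimal places → at most half a unit in the last place, 0.5 × 10⁻ᴺ° = 111000/2 × 10⁻ᴺ m.
Need 0.5 × 111000 × 10⁻ᴺ ≤ 0.018 → 10⁻ᴺ ≤ 3.243e-07, so N ≥ 6.49.
At 6 places the error can reach 0.0555 m, but 7 places keeps it to 0.00555 m.

7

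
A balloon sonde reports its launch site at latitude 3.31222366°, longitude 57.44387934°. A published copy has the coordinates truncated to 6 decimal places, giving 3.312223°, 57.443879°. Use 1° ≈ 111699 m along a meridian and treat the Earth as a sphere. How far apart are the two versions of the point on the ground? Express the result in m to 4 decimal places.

0.0829 m

The latitude changed by +0.00000066° and the longitude by +0.00000034°.
North–south shift: 0.00000066 × 111699 = 0.0737213 m.
East–west at this latitude: 0.00000034° × 111699 × cos 3.31222° ≈ 0.00000034 × 111512 = 0.0379142 m.
Combined displacement = (0.0737213² + 0.0379142²)^½ ≈ 0.0828995 m.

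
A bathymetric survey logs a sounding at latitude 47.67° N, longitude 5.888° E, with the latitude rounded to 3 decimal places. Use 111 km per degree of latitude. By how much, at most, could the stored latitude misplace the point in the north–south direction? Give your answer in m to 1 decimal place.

55.5 m

Rounding to 3 decimal places leaves the latitude within ±0.0005° of the true value.
North–south distance: 0.0005° × 111000 m/° = 55.5 m.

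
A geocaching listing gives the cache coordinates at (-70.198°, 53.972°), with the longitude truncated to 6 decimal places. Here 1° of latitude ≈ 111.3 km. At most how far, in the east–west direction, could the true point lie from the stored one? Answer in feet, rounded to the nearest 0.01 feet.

Truncating at 6 decimal places can drop up to a full unit in the last place, so the longitude may be off by as much as 1e-06°.
Parallels shrink by cos φ, so at 70.198° a degree of longitude is 111300 × 0.3388 ≈ 37705.2 m.
Maximum E–W displacement: 1e-06 × 37705.2 = 0.0377052 m.
In feet: 0.0377052 m ÷ 0.3048 ≈ 0.1237 ft.

0.12 feet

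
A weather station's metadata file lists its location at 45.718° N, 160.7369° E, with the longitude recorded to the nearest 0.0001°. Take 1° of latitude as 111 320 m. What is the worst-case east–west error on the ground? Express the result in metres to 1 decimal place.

Rounding to 4 decimal places leaves the longitude within ±5e-05° of the true value.
At latitude 45.718° a degree of longitude spans 111320 m × cos 45.718° = 111320 × 0.6982 ≈ 77722.6 m.
So at most 5e-05° × 77722.6 ≈ 3.88613 m east–west.

3.9 metres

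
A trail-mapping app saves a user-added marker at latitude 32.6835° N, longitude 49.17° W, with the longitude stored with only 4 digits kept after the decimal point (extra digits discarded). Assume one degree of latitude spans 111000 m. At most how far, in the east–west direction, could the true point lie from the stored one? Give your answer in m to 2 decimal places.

Truncating at 4 decimal places can drop up to a full unit in the last place, so the longitude may be off by as much as 0.0001°.
One degree of longitude at 32.6835° is 111000 × cos 32.6835° ≈ 111000 × 0.8417 = 93425 m.
East–west error: 0.0001° × 93425 m/° ≈ 9.3425 m.

9.34 m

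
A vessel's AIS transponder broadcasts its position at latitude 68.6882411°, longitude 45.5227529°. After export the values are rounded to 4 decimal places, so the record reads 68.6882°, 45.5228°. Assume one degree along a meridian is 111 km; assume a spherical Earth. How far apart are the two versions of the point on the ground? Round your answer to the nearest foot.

The latitude changed by +0.0000411° and the longitude by -0.0000471°.
N–S: 0.0000411° × 111000 m/° = 4.5621 m.
East–west at this latitude: -0.0000471° × 111000 × cos 68.6882° ≈ -0.0000471 × 40342.2 = -1.90012 m.
Hypotenuse of the two orthogonal shifts: √(4.5621² + 1.90012²) = 4.94198 m.
Converting: 4.94198 m × 3.2808 ft/m ≈ 16.214 ft.

16 feet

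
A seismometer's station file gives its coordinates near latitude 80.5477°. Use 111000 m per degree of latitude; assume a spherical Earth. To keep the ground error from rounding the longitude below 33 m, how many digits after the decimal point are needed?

At 80.5477° one degree of longitude covers 111000 × cos 80.5477° ≈ 111000 × 0.1642 ≈ 18229.1 m.
N decimal places → at most half a unit in the last place, 0.5 × 10⁻ᴺ° = 18229.1/2 × 10⁻ᴺ m.
Need 0.5 × 18229.1 × 10⁻ᴺ ≤ 33 → 10⁻ᴺ ≤ 3.621e-03, so N ≥ 2.44.
N = 2 would give 91.1 m (too coarse); N = 3 gives 9.11 m ≤ 33 m.

3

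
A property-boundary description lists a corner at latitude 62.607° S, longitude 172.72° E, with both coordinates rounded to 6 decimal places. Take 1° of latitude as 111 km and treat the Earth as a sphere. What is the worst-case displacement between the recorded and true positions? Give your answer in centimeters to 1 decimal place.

6.1 centimeters

Rounding to 6 decimal places leaves each coordinate within ±5e-07° of the true value.
Latitude error → 5e-07 × 111000 = 0.0555 m along the meridian.
East–west component at 62.607°: 5e-07° × 111000 × cos 62.607° ≈ 5e-07 × 51070.1 ≈ 0.0255351 m.
The two errors are perpendicular, so the maximum displacement is √(0.0555² + 0.0255351²) ≈ 0.0610925 m.
That is 0.0610925 m = 6.1092 cm.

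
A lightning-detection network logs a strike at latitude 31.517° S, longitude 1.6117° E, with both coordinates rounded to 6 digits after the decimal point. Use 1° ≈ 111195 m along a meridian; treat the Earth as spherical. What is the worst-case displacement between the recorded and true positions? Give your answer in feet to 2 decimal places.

Rounding to 6 decimal places leaves each coordinate within ±5e-07° of the true value.
N–S: 5e-07° × 111195 m/° = 0.0555975 m.
E–W at 31.517°: 5e-07° × 111195 × cos 31.517° = 5e-07 × 111195 × 0.8525 ≈ 0.047396 m.
Worst case both components are at the extreme and orthogonal: √(0.0555975² + 0.047396²) ≈ 0.073058 m.
Converting: 0.073058 m × 3.2808 ft/m ≈ 0.23969 ft.

0.24 feet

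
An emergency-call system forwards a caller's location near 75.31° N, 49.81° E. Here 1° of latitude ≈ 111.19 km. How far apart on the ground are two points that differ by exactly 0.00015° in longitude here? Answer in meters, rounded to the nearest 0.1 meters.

4.2 meters

0.00015° of longitude at 75.31° is 0.00015 × 111190 × cos 75.31° ≈ 0.00015 × 28196.6 = 4.22949 m.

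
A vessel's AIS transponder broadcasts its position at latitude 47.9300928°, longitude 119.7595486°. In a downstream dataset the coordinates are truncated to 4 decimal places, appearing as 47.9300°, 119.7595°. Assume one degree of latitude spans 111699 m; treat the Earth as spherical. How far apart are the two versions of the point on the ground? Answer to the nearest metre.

The latitude changed by +0.0000928° and the longitude by +0.0000486°.
N–S: 0.0000928° × 111699 m/° = 10.3657 m.
E–W at 47.93°: 0.0000486° × 111699 × cos 47.93° = 0.0000486 × 111699 × 0.6700 ≈ 3.63735 m.
Distance: √(10.3657² + 3.63735²) ≈ 10.9853 m.

11 metres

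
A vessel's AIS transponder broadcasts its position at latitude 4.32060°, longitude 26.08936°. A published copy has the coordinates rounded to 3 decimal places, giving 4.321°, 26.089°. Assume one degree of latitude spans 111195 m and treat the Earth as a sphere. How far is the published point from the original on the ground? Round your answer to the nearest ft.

196 ft

Δlat = 4.32060 − 4.321 = -0.00040°; Δlon = 26.08936 − 26.089 = +0.00036°.
North–south shift: -0.00040 × 111195 = -44.478 m.
E–W at 4.321°: 0.00036° × 111195 × cos 4.321° = 0.00036 × 111195 × 0.9972 ≈ 39.9164 m.
Combined displacement = (44.478² + 39.9164²)^½ ≈ 59.763 m.
Converting: 59.763 m × 3.2808 ft/m ≈ 196.07 ft.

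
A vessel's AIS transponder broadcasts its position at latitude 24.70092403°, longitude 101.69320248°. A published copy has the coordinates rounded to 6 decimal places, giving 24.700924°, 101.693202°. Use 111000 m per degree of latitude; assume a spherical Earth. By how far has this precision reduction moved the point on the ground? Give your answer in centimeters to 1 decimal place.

The latitude changed by +0.00000003° and the longitude by +0.00000048°.
N–S: 0.00000003° × 111000 m/° = 0.00333 m.
East–west at this latitude: 0.00000048° × 111000 × cos 24.7009° ≈ 0.00000048 × 100844 = 0.048405 m.
Distance: √(0.00333² + 0.048405²) ≈ 0.0485194 m.
That is 0.0485194 m = 4.8519 cm.

4.9 centimeters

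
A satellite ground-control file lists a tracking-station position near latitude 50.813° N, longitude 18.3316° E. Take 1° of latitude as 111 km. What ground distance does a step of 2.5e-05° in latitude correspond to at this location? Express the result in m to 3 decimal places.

Along a meridian 2.5e-05° is 2.5e-05 × 111000 = 2.775 m.

2.775 m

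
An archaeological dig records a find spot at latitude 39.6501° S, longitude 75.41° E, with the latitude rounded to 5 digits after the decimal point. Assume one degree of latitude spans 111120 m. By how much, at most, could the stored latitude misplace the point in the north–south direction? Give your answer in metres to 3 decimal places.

0.556 metres

Rounding to 5 decimal places leaves the latitude within ±5e-06° of the true value.
North–south distance: 5e-06° × 111120 m/° = 0.5556 m.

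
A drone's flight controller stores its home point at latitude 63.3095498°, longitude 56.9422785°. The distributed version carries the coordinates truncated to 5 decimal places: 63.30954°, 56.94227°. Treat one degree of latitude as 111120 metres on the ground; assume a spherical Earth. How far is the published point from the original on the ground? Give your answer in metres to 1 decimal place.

Δlat = 63.3095498 − 63.30954 = +0.0000098°; Δlon = 56.9422785 − 56.94227 = +0.0000085°.
North–south shift: 0.0000098 × 111120 = 1.08898 m.
E–W at 63.3095°: 0.0000085° × 111120 × cos 63.3095° = 0.0000085 × 111120 × 0.4492 ≈ 0.42425 m.
Combined displacement = (1.08898² + 0.42425²)^½ ≈ 1.1687 m.

1.2 metres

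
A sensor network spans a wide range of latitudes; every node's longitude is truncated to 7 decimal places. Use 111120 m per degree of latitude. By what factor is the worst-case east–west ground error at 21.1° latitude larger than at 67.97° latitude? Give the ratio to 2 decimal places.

Truncating at 7 decimal places can drop up to a full unit in the last place, so the longitude may be off by as much as 1e-07°.
Error at 21.1° = 1e-07° × 111120 × cos 21.1° ≈ 0.011112 × 0.9330 = 0.010367 m.
Error at 67.97° = 1e-07° × 111120 × cos 67.97° ≈ 0.011112 × 0.3751 = 0.004168 m.
Ratio: 0.010367 / 0.004168 = cos 21.1° / cos 67.97° ≈ 2.4873.

2.49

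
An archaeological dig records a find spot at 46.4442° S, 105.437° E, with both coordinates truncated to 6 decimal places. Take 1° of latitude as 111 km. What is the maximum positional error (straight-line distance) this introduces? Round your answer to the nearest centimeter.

Truncating at 6 decimal places can drop up to a full unit in the last place, so each coordinate may be off by as much as 1e-06°.
Latitude error → 1e-06 × 111000 = 0.111 m along the meridian.
Longitude error → 1e-06 × 111000 × cos 46.4442° = 1e-06 × 111000 × 0.6891 ≈ 0.0764857 m.
Worst case both components are at the extreme and orthogonal: √(0.111² + 0.0764857²) ≈ 0.1348 m.
That is 0.1348 m = 13.48 cm.

13 centimeters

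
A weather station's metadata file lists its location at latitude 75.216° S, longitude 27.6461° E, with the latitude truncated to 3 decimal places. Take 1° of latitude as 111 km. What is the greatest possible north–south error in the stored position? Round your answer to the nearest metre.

Truncating at 3 decimal places can drop up to a full unit in the last place, so the latitude may be off by as much as 0.001°.
North–south distance: 0.001° × 111000 m/° = 111 m.

111 metres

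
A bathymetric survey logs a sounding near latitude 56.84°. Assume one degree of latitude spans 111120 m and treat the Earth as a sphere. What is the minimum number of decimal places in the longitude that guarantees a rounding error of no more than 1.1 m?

At 56.84° one degree of longitude covers 111120 × cos 56.84° ≈ 111120 × 0.5470 ≈ 60780.3 m.
With N decimal places the half-ulp bound is 0.5·10⁻ᴺ°, or 0.5·10⁻ᴺ × 60780.3 m on the ground.
Setting 30390.1 × 10⁻ᴺ ≤ 1.1 gives 10ᴺ ≥ 2.763e+04, i.e. N ≥ 4.44.
At 4 places the error can reach 3.04 m, but 5 places keeps it to 0.304 m.

5 decimal places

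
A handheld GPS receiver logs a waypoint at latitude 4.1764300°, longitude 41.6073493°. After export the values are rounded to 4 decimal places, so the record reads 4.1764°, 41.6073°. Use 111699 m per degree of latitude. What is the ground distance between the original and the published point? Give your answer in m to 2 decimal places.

6.43 m

The latitude changed by +0.0000300° and the longitude by +0.0000493°.
North–south shift: 0.0000300 × 111699 = 3.35097 m.
East–west at this latitude: 0.0000493° × 111699 × cos 4.1764° ≈ 0.0000493 × 111402 = 5.49214 m.
Hypotenuse of the two orthogonal shifts: √(3.35097² + 5.49214²) = 6.43371 m.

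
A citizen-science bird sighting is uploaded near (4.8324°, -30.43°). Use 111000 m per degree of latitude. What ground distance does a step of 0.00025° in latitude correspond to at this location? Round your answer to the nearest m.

Along a meridian 0.00025° is 0.00025 × 111000 = 27.75 m.

28 m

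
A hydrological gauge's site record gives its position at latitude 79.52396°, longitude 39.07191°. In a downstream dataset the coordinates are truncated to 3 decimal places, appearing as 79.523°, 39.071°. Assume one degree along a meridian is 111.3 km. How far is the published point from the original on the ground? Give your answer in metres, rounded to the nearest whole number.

Δlat = 79.52396 − 79.523 = +0.00096°; Δlon = 39.07191 − 39.071 = +0.00091°.
North–south shift: 0.00096 × 111300 = 106.848 m.
East–west at this latitude: 0.00091° × 111300 × cos 79.523° ≈ 0.00091 × 20238.9 = 18.4174 m.
Combined displacement = (106.848² + 18.4174²)^½ ≈ 108.424 m.

108 metres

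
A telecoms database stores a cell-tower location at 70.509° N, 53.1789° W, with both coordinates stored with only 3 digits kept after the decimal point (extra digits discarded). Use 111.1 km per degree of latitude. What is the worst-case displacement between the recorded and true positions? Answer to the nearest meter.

Truncating at 3 decimal places can drop up to a full unit in the last place, so each coordinate may be off by as much as 0.001°.
N–S: 0.001° × 111100 m/° = 111.1 m.
E–W at 70.509°: 0.001° × 111100 × cos 70.509° = 0.001 × 111100 × 0.3337 ≈ 37.0695 m.
Combining orthogonally: (111.1² + 37.0695²)^½ ≈ 117.121 m.

117 meters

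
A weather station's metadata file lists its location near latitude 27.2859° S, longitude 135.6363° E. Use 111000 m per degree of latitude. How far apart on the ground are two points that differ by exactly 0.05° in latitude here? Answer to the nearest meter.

5550 meters

0.05° × 111000 m/° = 5550 m.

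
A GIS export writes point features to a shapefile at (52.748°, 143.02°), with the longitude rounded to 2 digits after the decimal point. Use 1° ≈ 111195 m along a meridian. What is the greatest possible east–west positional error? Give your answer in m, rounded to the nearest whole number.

Rounding to 2 decimal places leaves the longitude within ±0.005° of the true value.
At latitude 52.748° a degree of longitude spans 111195 m × cos 52.748° = 111195 × 0.6053 ≈ 67308.8 m.
So at most 0.005° × 67308.8 ≈ 336.544 m east–west.

337 m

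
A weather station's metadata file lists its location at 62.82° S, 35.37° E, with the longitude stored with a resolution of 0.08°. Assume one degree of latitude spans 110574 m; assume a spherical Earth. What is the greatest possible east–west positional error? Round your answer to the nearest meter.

2020 meters

With a 0.08° grid the true value lies within half a step, ±0.08°/2 = ±0.04°, of the stored one.
At latitude 62.82° a degree of longitude spans 110574 m × cos 62.82° = 110574 × 0.4568 ≈ 50508.8 m.
East–west error: 0.04° × 50508.8 m/° ≈ 2020.35 m.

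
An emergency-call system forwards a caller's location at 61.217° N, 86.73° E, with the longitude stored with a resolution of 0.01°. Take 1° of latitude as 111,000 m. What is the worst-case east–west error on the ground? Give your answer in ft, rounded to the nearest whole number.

877 ft

With a 0.01° grid the true value lies within half a step, ±0.01°/2 = ±0.005°, of the stored one.
At latitude 61.217° a degree of longitude spans 111000 m × cos 61.217° = 111000 × 0.4815 ≈ 53445.8 m.
East–west error: 0.005° × 53445.8 m/° ≈ 267.229 m.
Converting: 267.229 m × 3.2808 ft/m ≈ 876.74 ft.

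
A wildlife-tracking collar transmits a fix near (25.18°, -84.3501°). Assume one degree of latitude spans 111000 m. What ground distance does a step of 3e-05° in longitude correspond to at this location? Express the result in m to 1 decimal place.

3.0 m

One degree of longitude here spans 111000 × cos 25.18° = 111000 × 0.9050 ≈ 100452 m; 3e-05° of that is 3.01357 m.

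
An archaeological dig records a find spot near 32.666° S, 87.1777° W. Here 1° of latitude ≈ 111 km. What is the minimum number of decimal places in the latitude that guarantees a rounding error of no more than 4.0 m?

One degree of latitude covers 111000 m.
N decimal places → at most half a unit in the last place, 0.5 × 10⁻ᴺ° = 111000/2 × 10⁻ᴺ m.
Need 0.5 × 111000 × 10⁻ᴺ ≤ 4.0 → 10⁻ᴺ ≤ 7.207e-05, so N ≥ 4.14.
N = 4 would give 5.55 m (too coarse); N = 5 gives 0.555 m ≤ 4.0 m.

5 decimal places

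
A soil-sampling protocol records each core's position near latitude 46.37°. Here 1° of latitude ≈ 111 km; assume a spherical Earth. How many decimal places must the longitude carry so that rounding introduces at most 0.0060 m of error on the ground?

7 decimal places

At 46.37° one degree of longitude covers 111000 × cos 46.37° ≈ 111000 × 0.6900 ≈ 76589.8 m.
With N decimal places the half-ulp bound is 0.5·10⁻ᴺ°, or 0.5·10⁻ᴺ × 76589.8 m on the ground.
Setting 38294.9 × 10⁻ᴺ ≤ 0.0060 gives 10ᴺ ≥ 6.382e+06, i.e. N ≥ 6.80.
At 6 places the error can reach 0.0383 m, but 7 places keeps it to 0.00383 m.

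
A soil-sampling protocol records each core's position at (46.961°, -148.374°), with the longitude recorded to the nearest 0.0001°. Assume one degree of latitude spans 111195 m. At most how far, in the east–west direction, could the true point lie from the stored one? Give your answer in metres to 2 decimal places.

Rounding to 4 decimal places leaves the longitude within ±5e-05° of the true value.
At latitude 46.961° a degree of longitude spans 111195 m × cos 46.961° = 111195 × 0.6825 ≈ 75890.1 m.
East–west error: 5e-05° × 75890.1 m/° ≈ 3.79451 m.

3.79 metres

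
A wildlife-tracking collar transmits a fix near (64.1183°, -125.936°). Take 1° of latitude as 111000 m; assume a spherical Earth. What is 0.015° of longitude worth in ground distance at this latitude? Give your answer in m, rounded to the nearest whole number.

727 m

One degree of longitude here spans 111000 × cos 64.1183° = 111000 × 0.4365 ≈ 48453.1 m; 0.015° of that is 726.797 m.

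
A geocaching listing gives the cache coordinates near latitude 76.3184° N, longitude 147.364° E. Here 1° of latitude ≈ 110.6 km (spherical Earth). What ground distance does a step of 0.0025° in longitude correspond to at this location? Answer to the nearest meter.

At 76.3184° a degree of longitude is 110600 × cos 76.3184° ≈ 26159.8 m, so 0.0025° corresponds to 65.3995 m.

65 meters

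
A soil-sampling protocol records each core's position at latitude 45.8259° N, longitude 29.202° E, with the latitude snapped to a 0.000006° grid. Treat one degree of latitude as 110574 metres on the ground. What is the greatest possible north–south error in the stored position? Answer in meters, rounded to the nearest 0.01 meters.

With a 0.000006° grid the true value lies within half a step, ±0.000006°/2 = ±3e-06°, of the stored one.
So the N–S error is at most 3e-06 × 110574 = 0.331722 m.

0.33 meters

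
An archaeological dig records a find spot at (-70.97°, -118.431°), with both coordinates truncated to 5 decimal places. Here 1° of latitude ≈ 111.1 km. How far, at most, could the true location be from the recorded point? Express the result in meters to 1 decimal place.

Truncating at 5 decimal places can drop up to a full unit in the last place, so each coordinate may be off by as much as 1e-05°.
North–south component: 1e-05° × 111100 = 1.111 m.
E–W at 70.97°: 1e-05° × 111100 × cos 70.97° = 1e-05 × 111100 × 0.3261 ≈ 0.362256 m.
The two errors are perpendicular, so the maximum displacement is √(1.111² + 0.362256²) ≈ 1.16857 m.

1.2 meters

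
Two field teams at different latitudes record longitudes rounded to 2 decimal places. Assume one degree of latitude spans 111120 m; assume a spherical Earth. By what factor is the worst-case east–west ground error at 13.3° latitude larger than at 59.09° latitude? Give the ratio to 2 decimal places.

Rounding to 2 decimal places leaves the longitude within ±0.005° of the true value.
Error at 13.3° = 0.005° × 111120 × cos 13.3° ≈ 555.6 × 0.9732 = 540.7 m.
At 59.09°: 0.005° × 111120 × cos 59.09° = 0.005 × 111120 × 0.5137 ≈ 285.41 m.
The ratio reduces to cos 13.3° / cos 59.09° = 0.9732/0.5137 ≈ 1.8945.

1.89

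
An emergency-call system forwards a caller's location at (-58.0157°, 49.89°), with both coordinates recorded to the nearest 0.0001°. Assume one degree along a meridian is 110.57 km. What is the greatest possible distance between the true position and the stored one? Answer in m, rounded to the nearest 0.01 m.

Rounding to 4 decimal places leaves each coordinate within ±5e-05° of the true value.
North–south component: 5e-05° × 110570 = 5.5285 m.
East–west component at 58.0157°: 5e-05° × 110570 × cos 58.0157° ≈ 5e-05 × 58567.5 ≈ 2.92837 m.
Worst case both components are at the extreme and orthogonal: √(5.5285² + 2.92837²) ≈ 6.25617 m.

6.26 m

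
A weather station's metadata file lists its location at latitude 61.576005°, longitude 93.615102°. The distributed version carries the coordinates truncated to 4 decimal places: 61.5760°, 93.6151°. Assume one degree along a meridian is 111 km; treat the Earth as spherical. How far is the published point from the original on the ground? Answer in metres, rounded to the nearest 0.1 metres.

The latitude changed by +0.000005° and the longitude by +0.000002°.
N–S: 0.000005° × 111000 m/° = 0.555 m.
East–west at this latitude: 0.000002° × 111000 × cos 61.576° ≈ 0.000002 × 52835.2 = 0.10567 m.
Distance: √(0.555² + 0.10567²) ≈ 0.56497 m.

0.6 metres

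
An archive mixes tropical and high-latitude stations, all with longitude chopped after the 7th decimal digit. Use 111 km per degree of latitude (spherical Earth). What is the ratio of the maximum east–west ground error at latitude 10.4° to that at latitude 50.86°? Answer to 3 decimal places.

Truncating at 7 decimal places can drop up to a full unit in the last place, so the longitude may be off by as much as 1e-07°.
Error at 10.4° = 1e-07° × 111000 × cos 10.4° ≈ 0.0111 × 0.9836 = 0.010918 m.
At 50.86°: 1e-07° × 111000 × cos 50.86° = 1e-07 × 111000 × 0.6312 ≈ 0.0070065 m.
The ratio reduces to cos 10.4° / cos 50.86° = 0.9836/0.6312 ≈ 1.5582.

1.558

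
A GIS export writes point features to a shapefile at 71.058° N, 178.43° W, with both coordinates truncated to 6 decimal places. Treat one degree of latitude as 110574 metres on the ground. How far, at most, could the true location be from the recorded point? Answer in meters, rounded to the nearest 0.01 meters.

Truncating at 6 decimal places can drop up to a full unit in the last place, so each coordinate may be off by as much as 1e-06°.
North–south component: 1e-06° × 110574 = 0.110574 m.
E–W at 71.058°: 1e-06° × 110574 × cos 71.058° = 1e-06 × 110574 × 0.3246 ≈ 0.0358935 m.
The two errors are perpendicular, so the maximum displacement is √(0.110574² + 0.0358935²) ≈ 0.116254 m.

0.12 meters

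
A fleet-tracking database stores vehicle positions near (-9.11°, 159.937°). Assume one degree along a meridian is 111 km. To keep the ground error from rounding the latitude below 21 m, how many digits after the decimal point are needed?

4

One degree of latitude covers 111000 m.
N decimal places → at most half a unit in the last place, 0.5 × 10⁻ᴺ° = 111000/2 × 10⁻ᴺ m.
Setting 55500 × 10⁻ᴺ ≤ 21 gives 10ᴺ ≥ 2643, i.e. N ≥ 3.42.
At 3 places the error can reach 55.5 m, but 4 places keeps it to 5.55 m.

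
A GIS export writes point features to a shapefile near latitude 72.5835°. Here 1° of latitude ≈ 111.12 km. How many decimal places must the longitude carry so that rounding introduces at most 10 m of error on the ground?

At 72.5835° one degree of longitude covers 111120 × cos 72.5835° ≈ 111120 × 0.2993 ≈ 33259.9 m.
With N decimal places the half-ulp bound is 0.5·10⁻ᴺ°, or 0.5·10⁻ᴺ × 33259.9 m on the ground.
Need 0.5 × 33259.9 × 10⁻ᴺ ≤ 10 → 10⁻ᴺ ≤ 6.013e-04, so N ≥ 3.22.
N = 3 would give 16.6 m (too coarse); N = 4 gives 1.66 m ≤ 10 m.

4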